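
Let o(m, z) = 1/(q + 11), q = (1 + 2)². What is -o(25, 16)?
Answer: -1/20 ≈ -0.050000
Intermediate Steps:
q = 9 (q = 3² = 9)
o(m, z) = 1/20 (o(m, z) = 1/(9 + 11) = 1/20)
-o(25, 16) = -1*1/20 = -1/20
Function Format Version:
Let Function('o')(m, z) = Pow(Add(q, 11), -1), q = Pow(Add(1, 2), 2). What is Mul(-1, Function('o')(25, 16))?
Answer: Rational(-1, 20) ≈ -0.050000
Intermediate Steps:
q = 9 (q = Pow(3, 2) = 9)
Function('o')(m, z) = Rational(1, 20) (Function('o')(m, z) = Pow(Add(9, 11), -1) = Pow(20, -1) = Rational(1, 20))
Mul(-1, Function('o')(25, 16)) = Mul(-1, Rational(1, 20)) = Rational(-1, 20)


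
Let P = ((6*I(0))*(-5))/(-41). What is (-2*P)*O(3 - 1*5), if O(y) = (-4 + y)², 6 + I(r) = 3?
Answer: 6480/41 ≈ 158.05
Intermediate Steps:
I(r) = -3 (I(r) = -6 + 3 = -3)
P = -90/41 (P = ((6*(-3))*(-5))/(-41) = -18*(-5)*(-1/41) = 90*(-1/41) = -90/41 ≈ -2.1951)
(-2*P)*O(3 - 1*5) = (-2*(-90/41))*(-4 + (3 - 1*5))² = 180*(-4 + (3 - 5))²/41 = 180*(-4 - 2)²/41 = (180/41)*(-6)² = (180/41)*36 = 6480/41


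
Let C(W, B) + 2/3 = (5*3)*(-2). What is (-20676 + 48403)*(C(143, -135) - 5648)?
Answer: -472357172/3 ≈ -1.5745e+8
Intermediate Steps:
C(W, B) = -92/3 (C(W, B) = -⅔ + (5*3)*(-2) = -⅔ + 15*(-2) = -⅔ - 30 = -92/3)
(-20676 + 48403)*(C(143, -135) - 5648) = (-20676 + 48403)*(-92/3 - 5648) = 27727*(-17036/3) = -472357172/3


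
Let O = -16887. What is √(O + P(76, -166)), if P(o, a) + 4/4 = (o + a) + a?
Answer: 2*I*√4286 ≈ 130.94*I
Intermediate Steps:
P(o, a) = -1 + o + 2*a (P(o, a) = -1 + ((o + a) + a) = -1 + ((a + o) + a) = -1 + (o + 2*a) = -1 + o + 2*a)
√(O + P(76, -166)) = √(-16887 + (-1 + 76 + 2*(-166))) = √(-16887 + (-1 + 76 - 332)) = √(-16887 - 257) = √(-17144) = 2*I*√4286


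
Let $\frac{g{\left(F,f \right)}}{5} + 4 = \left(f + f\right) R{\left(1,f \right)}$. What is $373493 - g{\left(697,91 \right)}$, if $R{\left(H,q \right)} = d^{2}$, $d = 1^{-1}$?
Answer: $372603$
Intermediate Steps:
$d = 1$
$R{\left(H,q \right)} = 1$ ($R{\left(H,q \right)} = 1^{2} = 1$)
$g{\left(F,f \right)} = -20 + 10 f$ ($g{\left(F,f \right)} = -20 + 5 \left(f + f\right) 1 = -20 + 5 \cdot 2 f 1 = -20 + 5 \cdot 2 f = -20 + 10 f$)
$373493 - g{\left(697,91 \right)} = 373493 - \left(-20 + 10 \cdot 91\right) = 373493 - \left(-20 + 910\right) = 373493 - 890 = 372603$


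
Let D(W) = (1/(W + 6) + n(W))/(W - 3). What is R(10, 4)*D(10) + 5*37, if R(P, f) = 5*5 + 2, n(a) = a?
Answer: 3581/16 ≈ 223.81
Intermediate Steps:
R(P, f) = 27 (R(P, f) = 25 + 2 = 27)
D(W) = (W + 1/(6 + W))/(-3 + W) (D(W) = (1/(W + 6) + W)/(W - 3) = (1/(6 + W) + W)/(-3 + W) = (W + 1/(6 + W))/(-3 + W))
R(10, 4)*D(10) + 5*37 = 27*((1 + 10² + 6*10)/(-18 + 10² + 3*10)) + 5*37 = 27*((1 + 100 + 60)/(-18 + 100 + 30)) + 185 = 27*(161/112) + 185 = 27*((1/112)*161) + 185 = 27*(23/16) + 185 = 621/16 + 185 = 3581/16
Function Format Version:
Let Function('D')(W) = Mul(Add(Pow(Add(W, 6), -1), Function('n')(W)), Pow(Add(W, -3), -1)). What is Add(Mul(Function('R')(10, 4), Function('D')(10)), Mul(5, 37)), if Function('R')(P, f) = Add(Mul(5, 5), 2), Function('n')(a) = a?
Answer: Rational(3581, 16) ≈ 223.81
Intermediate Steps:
Function('R')(P, f) = 27 (Function('R')(P, f) = Add(25, 2) = 27)
Function('D')(W) = Mul(Pow(Add(-3, W), -1), Add(W, Pow(Add(6, W), -1))) (Function('D')(W) = Mul(Add(Pow(Add(W, 6), -1), W), Pow(Add(W, -3), -1)) = Mul(Add(Pow(Add(6, W), -1), W), Pow(Add(-3, W), -1)) = Mul(Add(W, Pow(Add(6, W), -1)), Pow(Add(-3, W), -1)) = Mul(Pow(Add(-3, W), -1), Add(W, Pow(Add(6, W), -1))))
Add(Mul(Function('R')(10, 4), Function('D')(10)), Mul(5, 37)) = Add(Mul(27, Mul(Pow(Add(-18, Pow(10, 2), Mul(3, 10)), -1), Add(1, Pow(10, 2), Mul(6, 10)))), Mul(5, 37)) = Add(Mul(27, Mul(Pow(Add(-18, 100, 30), -1), Add(1, 100, 60))), 185) = Add(Mul(27, Mul(Pow(112, -1), 161)), 185) = Add(Mul(27, Mul(Rational(1, 112), 161)), 185) = Add(Mul(27, Rational(23, 16)), 185) = Add(Rational(621, 16), 185) = Rational(3581, 16)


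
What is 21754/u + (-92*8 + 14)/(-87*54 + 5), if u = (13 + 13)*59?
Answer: 10995/767 ≈ 14.335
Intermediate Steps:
u = 1534 (u = 26*59 = 1534)
21754/u + (-92*8 + 14)/(-87*54 + 5) = 21754/1534 + (-92*8 + 14)/(-87*54 + 5) = 21754*(1/1534) + (-736 + 14)/(-4698 + 5) = 10877/767 - 722/(-4693) = 10877/767 - 722*(-1/4693) = 10877/767 + 2/13 = 10995/767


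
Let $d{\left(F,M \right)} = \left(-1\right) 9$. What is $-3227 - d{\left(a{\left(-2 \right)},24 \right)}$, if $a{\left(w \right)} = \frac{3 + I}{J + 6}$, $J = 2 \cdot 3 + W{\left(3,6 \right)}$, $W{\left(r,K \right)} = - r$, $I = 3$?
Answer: $-3218$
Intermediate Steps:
$J = 3$ ($J = 2 \cdot 3 - 3 = 6 - 3 = 3$)
$a{\left(w \right)} = \frac{2}{3}$ ($a{\left(w \right)} = \frac{3 + 3}{3 + 6} = \frac{6}{9} = 6 \cdot \frac{1}{9} = \frac{2}{3}$)
$d{\left(F,M \right)} = -9$
$-3227 - d{\left(a{\left(-2 \right)},24 \right)} = -3227 - -9 = -3227 + 9 = -3218$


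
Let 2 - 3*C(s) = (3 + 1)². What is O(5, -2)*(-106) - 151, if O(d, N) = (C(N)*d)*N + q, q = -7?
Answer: -13067/3 ≈ -4355.7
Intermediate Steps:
C(s) = -14/3 (C(s) = ⅔ - (3 + 1)²/3 = ⅔ - ⅓*4² = ⅔ - ⅓*16 = ⅔ - 16/3 = -14/3)
O(d, N) = -7 - 14*N*d/3 (O(d, N) = (-14*d/3)*N - 7 = -14*N*d/3 - 7 = -7 - 14*N*d/3)
O(5, -2)*(-106) - 151 = (-7 - 14/3*(-2)*5)*(-106) - 151 = (-7 + 140/3)*(-106) - 151 = (119/3)*(-106) - 151 = -12614/3 - 151 = -13067/3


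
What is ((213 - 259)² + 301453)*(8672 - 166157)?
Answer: -47807563965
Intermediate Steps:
((213 - 259)² + 301453)*(8672 - 166157) = ((-46)² + 301453)*(-157485) = (2116 + 301453)*(-157485) = 303569*(-157485) = -47807563965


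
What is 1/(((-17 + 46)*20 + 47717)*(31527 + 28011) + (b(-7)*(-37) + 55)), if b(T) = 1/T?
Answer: 7/20128547924 ≈ 3.4776e-10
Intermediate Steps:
b(T) = 1/T
1/(((-17 + 46)*20 + 47717)*(31527 + 28011) + (b(-7)*(-37) + 55)) = 1/(((-17 + 46)*20 + 47717)*(31527 + 28011) + (-37/(-7) + 55)) = 1/((29*20 + 47717)*59538 + (-⅐*(-37) + 55)) = 1/((580 + 47717)*59538 + (37/7 + 55)) = 1/(48297*59538 + 422/7) = 1/(2875506786 + 422/7) = 1/(20128547924/7) = 7/20128547924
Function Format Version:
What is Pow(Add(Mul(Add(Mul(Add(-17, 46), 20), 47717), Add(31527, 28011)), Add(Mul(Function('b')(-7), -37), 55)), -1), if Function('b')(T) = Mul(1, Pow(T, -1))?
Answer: Rational(7, 20128547924) ≈ 3.4776e-10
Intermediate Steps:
Function('b')(T) = Pow(T, -1)
Pow(Add(Mul(Add(Mul(Add(-17, 46), 20), 47717), Add(31527, 28011)), Add(Mul(Function('b')(-7), -37), 55)), -1) = Pow(Add(Mul(Add(Mul(Add(-17, 46), 20), 47717), Add(31527, 28011)), Add(Mul(Pow(-7, -1), -37), 55)), -1) = Pow(Add(Mul(Add(Mul(29, 20), 47717), 59538), Add(Mul(Rational(-1, 7), -37), 55)), -1) = Pow(Add(Mul(Add(580, 47717), 59538), Add(Rational(37, 7), 55)), -1) = Pow(Add(Mul(48297, 59538), Rational(422, 7)), -1) = Pow(Add(2875506786, Rational(422, 7)), -1) = Pow(Rational(20128547924, 7), -1) = Rational(7, 20128547924)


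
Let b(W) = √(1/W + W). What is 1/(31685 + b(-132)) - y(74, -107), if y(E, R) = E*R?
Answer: 209858665116434/26503999025 - 2*I*√23001/26503999025 ≈ 7918.0 - 1.1444e-8*I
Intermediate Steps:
b(W) = √(W + 1/W)
1/(31685 + b(-132)) - y(74, -107) = 1/(31685 + √(-132 + 1/(-132))) - 74*(-107) = 1/(31685 + √(-132 - 1/132)) - 1*(-7918) = 1/(31685 + √(-17425/132)) + 7918 = 1/(31685 + 5*I*√23001/66) + 7918 = 7918 + 1/(31685 + 5*I*√23001/66)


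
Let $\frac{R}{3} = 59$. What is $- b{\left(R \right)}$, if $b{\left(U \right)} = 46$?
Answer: $-46$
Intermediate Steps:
$R = 177$ ($R = 3 \cdot 59 = 177$)
$- b{\left(R \right)} = \left(-1\right) 46 = -46$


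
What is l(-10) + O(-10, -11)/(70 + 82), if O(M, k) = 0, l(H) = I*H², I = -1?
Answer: -100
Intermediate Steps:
l(H) = -H²
l(-10) + O(-10, -11)/(70 + 82) = -1*(-10)² + 0/(70 + 82) = -1*100 + 0/152 = -100 + 0*(1/152) = -100 + 0 = -100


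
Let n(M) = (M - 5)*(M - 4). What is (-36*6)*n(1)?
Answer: -2592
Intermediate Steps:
n(M) = (-5 + M)*(-4 + M)
(-36*6)*n(1) = (-36*6)*(20 + 1² - 9*1) = (-9*24)*(20 + 1 - 9) = -216*12 = -2592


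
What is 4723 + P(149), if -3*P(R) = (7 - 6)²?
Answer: 14168/3 ≈ 4722.7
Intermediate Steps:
P(R) = -⅓ (P(R) = -(7 - 6)²/3 = -⅓*1² = -⅓*1 = -⅓)
4723 + P(149) = 4723 - ⅓ = 14168/3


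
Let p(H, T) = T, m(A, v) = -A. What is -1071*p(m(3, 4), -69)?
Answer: 73899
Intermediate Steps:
-1071*p(m(3, 4), -69) = -1071*(-69) = 73899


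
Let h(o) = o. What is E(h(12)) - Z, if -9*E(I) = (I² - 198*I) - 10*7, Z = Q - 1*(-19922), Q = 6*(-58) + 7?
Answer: -173927/9 ≈ -19325.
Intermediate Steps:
Q = -341 (Q = -348 + 7 = -341)
Z = 19581 (Z = -341 - 1*(-19922) = -341 + 19922 = 19581)
E(I) = 70/9 + 22*I - I²/9 (E(I) = -((I² - 198*I) - 10*7)/9 = -((I² - 198*I) - 70)/9 = -(-70 + I² - 198*I)/9 = 70/9 + 22*I - I²/9)
E(h(12)) - Z = (70/9 + 22*12 - ⅑*12²) - 1*19581 = (70/9 + 264 - ⅑*144) - 19581 = (70/9 + 264 - 16) - 19581 = 2302/9 - 19581 = -173927/9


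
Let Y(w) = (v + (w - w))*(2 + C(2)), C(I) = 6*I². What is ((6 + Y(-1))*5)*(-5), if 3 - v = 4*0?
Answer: -2100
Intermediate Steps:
v = 3 (v = 3 - 4*0 = 3 - 1*0 = 3 + 0 = 3)
Y(w) = 78 (Y(w) = (3 + (w - w))*(2 + 6*2²) = (3 + 0)*(2 + 6*4) = 3*(2 + 24) = 3*26 = 78)
((6 + Y(-1))*5)*(-5) = ((6 + 78)*5)*(-5) = (84*5)*(-5) = 420*(-5) = -2100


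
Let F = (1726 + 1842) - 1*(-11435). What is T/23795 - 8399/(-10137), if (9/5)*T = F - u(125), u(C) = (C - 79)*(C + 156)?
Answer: 126930706/144725949 ≈ 0.87704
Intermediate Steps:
F = 15003 (F = 3568 + 11435 = 15003)
u(C) = (-79 + C)*(156 + C)
T = 10385/9 (T = 5*(15003 - (-12324 + 125² + 77*125))/9 = 5*(15003 - (-12324 + 15625 + 9625))/9 = 5*(15003 - 1*12926)/9 = 5*(15003 - 12926)/9 = (5/9)*2077 = 10385/9 ≈ 1153.9)
T/23795 - 8399/(-10137) = (10385/9)/23795 - 8399/(-10137) = (10385/9)*(1/23795) - 8399*(-1/10137) = 2077/42831 + 8399/10137 = 126930706/144725949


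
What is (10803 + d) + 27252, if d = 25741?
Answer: 63796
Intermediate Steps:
(10803 + d) + 27252 = (10803 + 25741) + 27252 = 36544 + 27252 = 63796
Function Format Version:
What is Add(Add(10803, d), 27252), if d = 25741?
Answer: 63796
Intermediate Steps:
Add(Add(10803, d), 27252) = Add(Add(10803, 25741), 27252) = Add(36544, 27252) = 63796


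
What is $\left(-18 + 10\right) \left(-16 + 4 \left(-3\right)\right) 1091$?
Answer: $244384$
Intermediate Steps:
$\left(-18 + 10\right) \left(-16 + 4 \left(-3\right)\right) 1091 = - 8 \left(-16 - 12\right) 1091 = \left(-8\right) \left(-28\right) 1091 = 224 \cdot 1091 = 244384$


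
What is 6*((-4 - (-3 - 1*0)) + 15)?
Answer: 84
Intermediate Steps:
6*((-4 - (-3 - 1*0)) + 15) = 6*((-4 - (-3 + 0)) + 15) = 6*((-4 - 1*(-3)) + 15) = 6*((-4 + 3) + 15) = 6*(-1 + 15) = 6*14 = 84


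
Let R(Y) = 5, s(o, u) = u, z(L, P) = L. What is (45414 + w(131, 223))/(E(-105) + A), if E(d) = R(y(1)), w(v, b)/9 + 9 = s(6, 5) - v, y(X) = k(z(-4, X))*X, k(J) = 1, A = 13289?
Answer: 44199/13294 ≈ 3.3247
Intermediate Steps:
y(X) = X (y(X) = 1*X = X)
w(v, b) = -36 - 9*v (w(v, b) = -81 + 9*(5 - v) = -81 + (45 - 9*v) = -36 - 9*v)
E(d) = 5
(45414 + w(131, 223))/(E(-105) + A) = (45414 + (-36 - 9*131))/(5 + 13289) = (45414 + (-36 - 1179))/13294 = (45414 - 1215)*(1/13294) = 44199*(1/13294) = 44199/13294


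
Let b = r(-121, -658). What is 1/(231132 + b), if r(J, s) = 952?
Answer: 1/232084 ≈ 4.3088e-6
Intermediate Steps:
b = 952
1/(231132 + b) = 1/(231132 + 952) = 1/232084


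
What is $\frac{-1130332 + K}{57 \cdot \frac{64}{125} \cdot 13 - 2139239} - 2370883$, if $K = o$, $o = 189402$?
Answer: $- \frac{27559700777521}{11624237} \approx -2.3709 \cdot 10^{6}$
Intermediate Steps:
$K = 189402$
$\frac{-1130332 + K}{57 \cdot \frac{64}{125} \cdot 13 - 2139239} - 2370883 = \frac{-1130332 + 189402}{57 \cdot \frac{64}{125} \cdot 13 - 2139239} - 2370883 = - \frac{940930}{57 \cdot 64 \cdot \frac{1}{125} \cdot 13 - 2139239} - 2370883 = - \frac{940930}{57 \cdot \frac{64}{125} \cdot 13 - 2139239} - 2370883 = - \frac{940930}{\frac{3648}{125} \cdot 13 - 2139239} - 2370883 = - \frac{940930}{\frac{47424}{125} - 2139239} - 2370883 = - \frac{940930}{- \frac{267357451}{125}} - 2370883 = \left(-940930\right) \left(- \frac{125}{267357451}\right) - 2370883 = \frac{5113750}{11624237} - 2370883 = - \frac{27559700777521}{11624237}$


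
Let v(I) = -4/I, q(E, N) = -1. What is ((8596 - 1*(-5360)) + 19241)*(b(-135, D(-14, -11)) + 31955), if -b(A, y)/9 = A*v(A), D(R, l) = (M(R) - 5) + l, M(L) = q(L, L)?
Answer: 1062005227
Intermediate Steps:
M(L) = -1
D(R, l) = -6 + l (D(R, l) = (-1 - 5) + l = -6 + l)
b(A, y) = 36 (b(A, y) = -9*A*(-4/A) = -9*(-4) = 36)
((8596 - 1*(-5360)) + 19241)*(b(-135, D(-14, -11)) + 31955) = ((8596 - 1*(-5360)) + 19241)*(36 + 31955) = ((8596 + 5360) + 19241)*31991 = (13956 + 19241)*31991 = 33197*31991 = 1062005227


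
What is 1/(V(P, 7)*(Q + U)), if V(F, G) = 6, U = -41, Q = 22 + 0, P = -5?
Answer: -1/114 ≈ -0.0087719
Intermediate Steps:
Q = 22
1/(V(P, 7)*(Q + U)) = 1/(6*(22 - 41)) = 1/(6*(-19)) = 1/(-114) = -1/114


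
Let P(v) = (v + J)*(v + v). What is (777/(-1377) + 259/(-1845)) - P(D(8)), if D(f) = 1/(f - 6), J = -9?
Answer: 1467007/188190 ≈ 7.7953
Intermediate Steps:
D(f) = 1/(-6 + f)
P(v) = 2*v*(-9 + v) (P(v) = (v - 9)*(v + v) = (-9 + v)*(2*v) = 2*v*(-9 + v))
(777/(-1377) + 259/(-1845)) - P(D(8)) = (777/(-1377) + 259/(-1845)) - 2*(-9 + 1/(-6 + 8))/(-6 + 8) = (777*(-1/1377) + 259*(-1/1845)) - 2*(-9 + 1/2)/2 = (-259/459 - 259/1845) - 2*(-9 + ½)/2 = -66304/94095 - 2*(-17)/(2*2) = -66304/94095 - 1*(-17/2) = -66304/94095 + 17/2 = 1467007/188190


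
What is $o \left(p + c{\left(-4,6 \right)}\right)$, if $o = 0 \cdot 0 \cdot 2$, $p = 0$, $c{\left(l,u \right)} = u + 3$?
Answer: $0$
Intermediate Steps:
$c{\left(l,u \right)} = 3 + u$
$o = 0$ ($o = 0 \cdot 2 = 0$)
$o \left(p + c{\left(-4,6 \right)}\right) = 0 \left(0 + \left(3 + 6\right)\right) = 0 \left(0 + 9\right) = 0 \cdot 9 = 0$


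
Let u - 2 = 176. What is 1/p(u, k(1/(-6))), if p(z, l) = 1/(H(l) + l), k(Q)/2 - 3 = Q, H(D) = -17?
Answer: -34/3 ≈ -11.333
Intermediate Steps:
k(Q) = 6 + 2*Q
u = 178 (u = 2 + 176 = 178)
p(z, l) = 1/(-17 + l)
1/p(u, k(1/(-6))) = 1/(1/(-17 + (6 + 2/(-6)))) = 1/(1/(-17 + (6 + 2*(-⅙)))) = 1/(1/(-17 + (6 - ⅓))) = 1/(1/(-17 + 17/3)) = 1/(1/(-34/3)) = 1/(-3/34) = -34/3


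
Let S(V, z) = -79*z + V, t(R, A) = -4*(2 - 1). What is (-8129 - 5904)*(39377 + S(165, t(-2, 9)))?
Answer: -559327314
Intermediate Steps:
t(R, A) = -4 (t(R, A) = -4*1 = -4)
S(V, z) = V - 79*z
(-8129 - 5904)*(39377 + S(165, t(-2, 9))) = (-8129 - 5904)*(39377 + (165 - 79*(-4))) = -14033*(39377 + (165 + 316)) = -14033*(39377 + 481) = -14033*39858 = -559327314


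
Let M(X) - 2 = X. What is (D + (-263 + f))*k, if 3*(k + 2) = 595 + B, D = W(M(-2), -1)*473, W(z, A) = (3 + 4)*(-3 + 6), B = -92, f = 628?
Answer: 5118106/3 ≈ 1.7060e+6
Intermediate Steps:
M(X) = 2 + X
W(z, A) = 21 (W(z, A) = 7*3 = 21)
D = 9933 (D = 21*473 = 9933)
k = 497/3 (k = -2 + (595 - 92)/3 = -2 + (⅓)*503 = -2 + 503/3 = 497/3 ≈ 165.67)
(D + (-263 + f))*k = (9933 + (-263 + 628))*(497/3) = (9933 + 365)*(497/3) = 10298*(497/3) = 5118106/3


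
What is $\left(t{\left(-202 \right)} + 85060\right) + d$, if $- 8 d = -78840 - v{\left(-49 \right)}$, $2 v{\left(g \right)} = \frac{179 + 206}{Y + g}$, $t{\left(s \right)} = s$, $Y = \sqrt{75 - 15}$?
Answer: $\frac{3547551263}{37456} - \frac{385 \sqrt{15}}{18728} \approx 94712.0$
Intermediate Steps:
$Y = 2 \sqrt{15}$ ($Y = \sqrt{60} = 2 \sqrt{15} \approx 7.746$)
$v{\left(g \right)} = \frac{385}{2 \left(g + 2 \sqrt{15}\right)}$ ($v{\left(g \right)} = \frac{\left(179 + 206\right) \frac{1}{2 \sqrt{15} + g}}{2} = \frac{385 \frac{1}{g + 2 \sqrt{15}}}{2} = \frac{385}{2 \left(g + 2 \sqrt{15}\right)}$)
$d = 9855 + \frac{385}{16 \left(-49 + 2 \sqrt{15}\right)}$ ($d = - \frac{-78840 - \frac{385}{2 \left(-49 + 2 \sqrt{15}\right)}}{8} = 9855 + \frac{385}{16 \left(-49 + 2 \sqrt{15}\right)} \approx 9854.4$)
$\left(t{\left(-202 \right)} + 85060\right) + d = \left(-202 + 85060\right) + \left(\frac{369110015}{37456} - \frac{385 \sqrt{15}}{18728}\right) = 84858 + \left(\frac{369110015}{37456} - \frac{385 \sqrt{15}}{18728}\right) = \frac{3547551263}{37456} - \frac{385 \sqrt{15}}{18728}$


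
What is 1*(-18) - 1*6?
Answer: -24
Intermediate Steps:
1*(-18) - 1*6 = -18 - 6 = -24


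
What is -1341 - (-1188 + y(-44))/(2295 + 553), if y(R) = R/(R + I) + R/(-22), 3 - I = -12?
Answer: -55360761/41296 ≈ -1340.6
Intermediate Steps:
I = 15 (I = 3 - 1*(-12) = 3 + 12 = 15)
y(R) = -R/22 + R/(15 + R) (y(R) = R/(R + 15) + R/(-22) = R/(15 + R) + R*(-1/22) = R/(15 + R) - R/22 = -R/22 + R/(15 + R))
-1341 - (-1188 + y(-44))/(2295 + 553) = -1341 - (-1188 + (1/22)*(-44)*(7 - 1*(-44))/(15 - 44))/(2295 + 553) = -1341 - (-1188 + (1/22)*(-44)*(7 + 44)/(-29))/2848 = -1341 - (-1188 + (1/22)*(-44)*(-1/29)*51)/2848 = -1341 - (-1188 + 102/29)/2848 = -1341 - (-34350)/(29*2848) = -1341 - 1*(-17175/41296) = -1341 + 17175/41296 = -55360761/41296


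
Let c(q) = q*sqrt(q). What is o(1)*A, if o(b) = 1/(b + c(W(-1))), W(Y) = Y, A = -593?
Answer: -593/2 - 593*I/2 ≈ -296.5 - 296.5*I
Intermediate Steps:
c(q) = q**(3/2)
o(b) = 1/(b - I) (o(b) = 1/(b + (-1)**(3/2)) = 1/(b - I))
o(1)*A = -593/(1 - I) = ((1 + I)/2)*(-593) = -593*(1 + I)/2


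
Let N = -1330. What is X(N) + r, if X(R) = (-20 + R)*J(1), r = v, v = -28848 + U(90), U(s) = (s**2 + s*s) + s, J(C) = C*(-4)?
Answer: -7158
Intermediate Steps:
J(C) = -4*C
U(s) = s + 2*s**2 (U(s) = (s**2 + s**2) + s = 2*s**2 + s = s + 2*s**2)
v = -12558 (v = -28848 + 90*(1 + 2*90) = -28848 + 90*(1 + 180) = -28848 + 90*181 = -28848 + 16290 = -12558)
r = -12558
X(R) = 80 - 4*R (X(R) = (-20 + R)*(-4*1) = (-20 + R)*(-4) = 80 - 4*R)
X(N) + r = (80 - 4*(-1330)) - 12558 = (80 + 5320) - 12558 = 5400 - 12558 = -7158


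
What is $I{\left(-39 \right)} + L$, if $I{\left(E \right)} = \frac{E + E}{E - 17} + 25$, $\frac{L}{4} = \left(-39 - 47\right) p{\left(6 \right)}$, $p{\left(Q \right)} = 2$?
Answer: $- \frac{18525}{28} \approx -661.61$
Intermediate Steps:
$L = -688$ ($L = 4 \left(-39 - 47\right) 2 = 4 \left(\left(-86\right) 2\right) = 4 \left(-172\right) = -688$)
$I{\left(E \right)} = 25 + \frac{2 E}{-17 + E}$ ($I{\left(E \right)} = \frac{2 E}{-17 + E} + 25 = 25 + \frac{2 E}{-17 + E}$)
$I{\left(-39 \right)} + L = \frac{-425 + 27 \left(-39\right)}{-17 - 39} - 688 = \frac{-425 - 1053}{-56} - 688 = \left(- \frac{1}{56}\right) \left(-1478\right) - 688 = \frac{739}{28} - 688 = - \frac{18525}{28}$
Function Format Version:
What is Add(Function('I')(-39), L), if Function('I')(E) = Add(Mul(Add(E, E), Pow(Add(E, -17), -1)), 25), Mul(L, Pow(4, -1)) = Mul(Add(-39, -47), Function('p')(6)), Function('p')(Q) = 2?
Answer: Rational(-18525, 28) ≈ -661.61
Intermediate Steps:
L = -688 (L = Mul(4, Mul(Add(-39, -47), 2)) = Mul(4, Mul(-86, 2)) = Mul(4, -172) = -688)
Function('I')(E) = Add(25, Mul(2, E, Pow(Add(-17, E), -1))) (Function('I')(E) = Add(Mul(Mul(2, E), Pow(Add(-17, E), -1)), 25) = Add(Mul(2, E, Pow(Add(-17, E), -1)), 25) = Add(25, Mul(2, E, Pow(Add(-17, E), -1))))
Add(Function('I')(-39), L) = Add(Mul(Pow(Add(-17, -39), -1), Add(-425, Mul(27, -39))), -688) = Add(Mul(Pow(-56, -1), Add(-425, -1053)), -688) = Add(Mul(Rational(-1, 56), -1478), -688) = Add(Rational(739, 28), -688) = Rational(-18525, 28)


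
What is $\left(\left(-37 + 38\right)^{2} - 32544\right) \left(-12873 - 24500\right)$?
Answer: $1216229539$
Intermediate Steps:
$\left(\left(-37 + 38\right)^{2} - 32544\right) \left(-12873 - 24500\right) = \left(1^{2} - 32544\right) \left(-37373\right) = \left(1 - 32544\right) \left(-37373\right) = \left(-32543\right) \left(-37373\right) = 1216229539$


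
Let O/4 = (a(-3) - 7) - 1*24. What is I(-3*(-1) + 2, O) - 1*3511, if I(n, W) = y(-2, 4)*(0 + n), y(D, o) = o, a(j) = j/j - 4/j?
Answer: -3491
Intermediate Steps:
a(j) = 1 - 4/j
O = -344/3 (O = 4*(((-4 - 3)/(-3) - 7) - 1*24) = 4*((-⅓*(-7) - 7) - 24) = 4*((7/3 - 7) - 24) = 4*(-14/3 - 24) = 4*(-86/3) = -344/3 ≈ -114.67)
I(n, W) = 4*n (I(n, W) = 4*(0 + n) = 4*n)
I(-3*(-1) + 2, O) - 1*3511 = 4*(-3*(-1) + 2) - 1*3511 = 4*(3 + 2) - 3511 = 4*5 - 3511 = 20 - 3511 = -3491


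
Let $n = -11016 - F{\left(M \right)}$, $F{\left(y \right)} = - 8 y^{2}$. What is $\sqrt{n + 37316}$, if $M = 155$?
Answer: $10 \sqrt{2185} \approx 467.44$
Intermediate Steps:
$n = 181184$ ($n = -11016 - - 8 \cdot 155^{2} = -11016 - \left(-8\right) 24025 = -11016 - -192200 = -11016 + 192200 = 181184$)
$\sqrt{n + 37316} = \sqrt{181184 + 37316} = \sqrt{218500} = 10 \sqrt{2185}$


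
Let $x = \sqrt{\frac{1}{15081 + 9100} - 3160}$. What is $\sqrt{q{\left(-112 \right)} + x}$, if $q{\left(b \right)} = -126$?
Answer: $\frac{\sqrt{-73674815886 + 24181 i \sqrt{1847717580579}}}{24181} \approx 2.4465 + 11.488 i$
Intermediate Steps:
$x = \frac{i \sqrt{1847717580579}}{24181}$ ($x = \sqrt{\frac{1}{24181} - 3160} = \sqrt{- \frac{76411959}{24181}} = \frac{i \sqrt{1847717580579}}{24181} \approx 56.214 i$)
$\sqrt{q{\left(-112 \right)} + x} = \sqrt{-126 + \frac{i \sqrt{1847717580579}}{24181}}$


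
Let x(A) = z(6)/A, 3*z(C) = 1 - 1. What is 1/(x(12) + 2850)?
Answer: 1/2850 ≈ 0.00035088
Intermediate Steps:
z(C) = 0 (z(C) = (1 - 1)/3 = (1/3)*0 = 0)
x(A) = 0 (x(A) = 0/A = 0)
1/(x(12) + 2850) = 1/(0 + 2850) = 1/2850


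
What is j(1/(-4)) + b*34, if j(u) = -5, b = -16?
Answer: -549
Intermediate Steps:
j(1/(-4)) + b*34 = -5 - 16*34 = -5 - 544 = -549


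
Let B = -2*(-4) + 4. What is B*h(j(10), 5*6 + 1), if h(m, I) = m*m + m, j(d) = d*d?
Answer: 121200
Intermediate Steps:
j(d) = d²
h(m, I) = m + m² (h(m, I) = m² + m = m + m²)
B = 12 (B = 8 + 4 = 12)
B*h(j(10), 5*6 + 1) = 12*(10²*(1 + 10²)) = 12*(100*(1 + 100)) = 12*(100*101) = 12*10100 = 121200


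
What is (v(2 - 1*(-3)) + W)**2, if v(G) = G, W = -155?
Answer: 22500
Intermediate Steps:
(v(2 - 1*(-3)) + W)**2 = ((2 - 1*(-3)) - 155)**2 = ((2 + 3) - 155)**2 = (5 - 155)**2 = (-150)**2 = 22500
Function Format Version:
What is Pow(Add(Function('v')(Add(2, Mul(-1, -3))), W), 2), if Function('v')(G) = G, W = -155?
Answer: 22500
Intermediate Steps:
Pow(Add(Function('v')(Add(2, Mul(-1, -3))), W), 2) = Pow(Add(Add(2, Mul(-1, -3)), -155), 2) = Pow(Add(Add(2, 3), -155), 2) = Pow(Add(5, -155), 2) = Pow(-150, 2) = 22500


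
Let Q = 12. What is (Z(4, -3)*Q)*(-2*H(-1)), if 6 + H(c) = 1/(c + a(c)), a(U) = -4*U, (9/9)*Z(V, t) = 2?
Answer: 272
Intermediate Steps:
Z(V, t) = 2
H(c) = -6 - 1/(3*c) (H(c) = -6 + 1/(c - 4*c) = -6 + 1/(-3*c) = -6 - 1/(3*c))
(Z(4, -3)*Q)*(-2*H(-1)) = (2*12)*(-2*(-6 - ⅓/(-1))) = 24*(-2*(-6 - ⅓*(-1))) = 24*(-2*(-6 + ⅓)) = 24*(-2*(-17/3)) = 24*(34/3) = 272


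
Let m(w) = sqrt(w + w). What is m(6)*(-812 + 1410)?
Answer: 1196*sqrt(3) ≈ 2071.5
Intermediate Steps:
m(w) = sqrt(2)*sqrt(w) (m(w) = sqrt(2*w) = sqrt(2)*sqrt(w))
m(6)*(-812 + 1410) = (sqrt(2)*sqrt(6))*(-812 + 1410) = (2*sqrt(3))*598 = 1196*sqrt(3)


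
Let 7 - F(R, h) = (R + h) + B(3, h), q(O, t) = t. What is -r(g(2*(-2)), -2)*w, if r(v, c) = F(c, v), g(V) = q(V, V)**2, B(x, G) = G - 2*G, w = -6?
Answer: 54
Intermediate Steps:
B(x, G) = -G
F(R, h) = 7 - R (F(R, h) = 7 - ((R + h) - h) = 7 - R)
g(V) = V**2
r(v, c) = 7 - c
-r(g(2*(-2)), -2)*w = -(7 - 1*(-2))*(-6) = -(7 + 2)*(-6) = -9*(-6) = -1*(-54) = 54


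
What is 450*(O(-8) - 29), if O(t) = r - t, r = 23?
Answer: 900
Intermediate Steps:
O(t) = 23 - t
450*(O(-8) - 29) = 450*((23 - 1*(-8)) - 29) = 450*((23 + 8) - 29) = 450*(31 - 29) = 450*2 = 900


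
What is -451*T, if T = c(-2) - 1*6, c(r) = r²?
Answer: 902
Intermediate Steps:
T = -2 (T = (-2)² - 1*6 = 4 - 6 = -2)
-451*T = -451*(-2) = 902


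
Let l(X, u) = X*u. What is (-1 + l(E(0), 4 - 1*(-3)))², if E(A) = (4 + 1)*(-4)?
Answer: 19881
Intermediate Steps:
E(A) = -20 (E(A) = 5*(-4) = -20)
(-1 + l(E(0), 4 - 1*(-3)))² = (-1 - 20*(4 - 1*(-3)))² = (-1 - 20*(4 + 3))² = (-1 - 20*7)² = (-1 - 140)² = (-141)² = 19881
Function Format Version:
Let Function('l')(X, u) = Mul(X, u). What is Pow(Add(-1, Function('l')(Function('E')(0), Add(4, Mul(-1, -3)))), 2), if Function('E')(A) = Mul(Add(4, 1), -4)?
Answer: 19881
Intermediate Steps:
Function('E')(A) = -20 (Function('E')(A) = Mul(5, -4) = -20)
Pow(Add(-1, Function('l')(Function('E')(0), Add(4, Mul(-1, -3)))), 2) = Pow(Add(-1, Mul(-20, Add(4, Mul(-1, -3)))), 2) = Pow(Add(-1, Mul(-20, Add(4, 3))), 2) = Pow(Add(-1, Mul(-20, 7)), 2) = Pow(Add(-1, -140), 2) = Pow(-141, 2) = 19881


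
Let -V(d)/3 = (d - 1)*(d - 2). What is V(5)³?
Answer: -46656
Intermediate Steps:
V(d) = -3*(-1 + d)*(-2 + d) (V(d) = -3*(d - 1)*(d - 2) = -3*(-1 + d)*(-2 + d))
V(5)³ = (-6 - 3*5² + 9*5)³ = (-6 - 3*25 + 45)³ = (-6 - 75 + 45)³ = (-36)³ = -46656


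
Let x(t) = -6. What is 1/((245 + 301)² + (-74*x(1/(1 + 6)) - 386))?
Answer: 1/298174 ≈ 3.3537e-6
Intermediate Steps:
1/((245 + 301)² + (-74*x(1/(1 + 6)) - 386)) = 1/((245 + 301)² + (-74*(-6) - 386)) = 1/(546² + (444 - 386)) = 1/(298116 + 58) = 1/298174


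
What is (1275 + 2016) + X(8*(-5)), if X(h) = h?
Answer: 3251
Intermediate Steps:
(1275 + 2016) + X(8*(-5)) = (1275 + 2016) + 8*(-5) = 3291 - 40 = 3251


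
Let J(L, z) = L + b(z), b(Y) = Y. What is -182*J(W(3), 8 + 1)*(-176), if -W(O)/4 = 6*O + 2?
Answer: -2274272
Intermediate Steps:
W(O) = -8 - 24*O (W(O) = -4*(6*O + 2) = -4*(2 + 6*O) = -8 - 24*O)
J(L, z) = L + z
-182*J(W(3), 8 + 1)*(-176) = -182*((-8 - 24*3) + (8 + 1))*(-176) = -182*((-8 - 72) + 9)*(-176) = -182*(-80 + 9)*(-176) = -182*(-71)*(-176) = 12922*(-176) = -2274272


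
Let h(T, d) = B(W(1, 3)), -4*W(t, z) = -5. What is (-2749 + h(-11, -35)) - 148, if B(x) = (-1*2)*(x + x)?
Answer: -2902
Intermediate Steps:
W(t, z) = 5/4 (W(t, z) = -1/4*(-5) = 5/4)
B(x) = -4*x
h(T, d) = -5 (h(T, d) = -4*5/4 = -5)
(-2749 + h(-11, -35)) - 148 = (-2749 - 5) - 148 = -2754 - 148 = -2902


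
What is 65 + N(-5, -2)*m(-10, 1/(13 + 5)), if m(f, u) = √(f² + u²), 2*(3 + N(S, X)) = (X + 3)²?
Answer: 65 - 5*√32401/36 ≈ 40.000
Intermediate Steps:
N(S, X) = -3 + (3 + X)²/2 (N(S, X) = -3 + (X + 3)²/2 = -3 + (3 + X)²/2)
65 + N(-5, -2)*m(-10, 1/(13 + 5)) = 65 + (-3 + (3 - 2)²/2)*√((-10)² + (1/(13 + 5))²) = 65 + (-3 + (½)*1²)*√(100 + (1/18)²) = 65 + (-3 + (½)*1)*√(100 + (1/18)²) = 65 + (-3 + ½)*√(100 + 1/324) = 65 - 5*√32401/36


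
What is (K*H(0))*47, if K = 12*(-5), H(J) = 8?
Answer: -22560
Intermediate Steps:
K = -60
(K*H(0))*47 = -60*8*47 = -480*47 = -22560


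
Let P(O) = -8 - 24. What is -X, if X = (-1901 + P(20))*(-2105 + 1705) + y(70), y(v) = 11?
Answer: -773211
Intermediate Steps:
P(O) = -32
X = 773211 (X = (-1901 - 32)*(-2105 + 1705) + 11 = -1933*(-400) + 11 = 773200 + 11 = 773211)
-X = -1*773211 = -773211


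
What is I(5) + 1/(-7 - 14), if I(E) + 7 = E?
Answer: -43/21 ≈ -2.0476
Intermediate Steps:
I(E) = -7 + E
I(5) + 1/(-7 - 14) = (-7 + 5) + 1/(-7 - 14) = -2 + 1/(-21) = -2 - 1/21*1 = -2 - 1/21 = -43/21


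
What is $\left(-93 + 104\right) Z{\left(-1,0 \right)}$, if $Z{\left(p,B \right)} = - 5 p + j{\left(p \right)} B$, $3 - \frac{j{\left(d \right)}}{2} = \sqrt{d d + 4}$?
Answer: $55$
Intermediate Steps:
$j{\left(d \right)} = 6 - 2 \sqrt{4 + d^{2}}$ ($j{\left(d \right)} = 6 - 2 \sqrt{d d + 4} = 6 - 2 \sqrt{d^{2} + 4} = 6 - 2 \sqrt{4 + d^{2}}$)
$Z{\left(p,B \right)} = - 5 p + B \left(6 - 2 \sqrt{4 + p^{2}}\right)$ ($Z{\left(p,B \right)} = - 5 p + \left(6 - 2 \sqrt{4 + p^{2}}\right) B = - 5 p + B \left(6 - 2 \sqrt{4 + p^{2}}\right)$)
$\left(-93 + 104\right) Z{\left(-1,0 \right)} = \left(-93 + 104\right) \left(\left(-5\right) \left(-1\right) - 0 \left(-3 + \sqrt{4 + \left(-1\right)^{2}}\right)\right) = 11 \left(5 - 0 \left(-3 + \sqrt{4 + 1}\right)\right) = 11 \left(5 - 0 \left(-3 + \sqrt{5}\right)\right) = 11 \left(5 + 0\right) = 11 \cdot 5 = 55$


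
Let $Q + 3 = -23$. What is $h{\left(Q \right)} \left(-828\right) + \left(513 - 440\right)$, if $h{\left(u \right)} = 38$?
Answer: $-31391$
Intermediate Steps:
$Q = -26$ ($Q = -3 - 23 = -26$)
$h{\left(Q \right)} \left(-828\right) + \left(513 - 440\right) = 38 \left(-828\right) + \left(513 - 440\right) = -31464 + \left(513 - 440\right) = -31464 + 73 = -31391$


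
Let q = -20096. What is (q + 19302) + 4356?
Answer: 3562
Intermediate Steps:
(q + 19302) + 4356 = (-20096 + 19302) + 4356 = -794 + 4356 = 3562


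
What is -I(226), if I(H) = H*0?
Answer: 0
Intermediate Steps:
I(H) = 0
-I(226) = -1*0 = 0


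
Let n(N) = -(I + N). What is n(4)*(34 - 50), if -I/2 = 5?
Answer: -96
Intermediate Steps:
I = -10 (I = -2*5 = -10)
n(N) = 10 - N (n(N) = -(-10 + N) = 10 - N)
n(4)*(34 - 50) = (10 - 1*4)*(34 - 50) = (10 - 4)*(-16) = 6*(-16) = -96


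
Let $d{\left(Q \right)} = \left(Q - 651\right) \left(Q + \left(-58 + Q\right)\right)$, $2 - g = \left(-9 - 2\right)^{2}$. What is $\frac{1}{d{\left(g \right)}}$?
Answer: $\frac{1}{227920} \approx 4.3875 \cdot 10^{-6}$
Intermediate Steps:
$g = -119$ ($g = 2 - \left(-9 - 2\right)^{2} = 2 - \left(-11\right)^{2} = 2 - 121 = -119$)
$d{\left(Q \right)} = \left(-651 + Q\right) \left(-58 + 2 Q\right)$
$\frac{1}{d{\left(g \right)}} = \frac{1}{37758 - -161840 + 2 \left(-119\right)^{2}} = \frac{1}{37758 + 161840 + 2 \cdot 14161} = \frac{1}{37758 + 161840 + 28322} = \frac{1}{227920}$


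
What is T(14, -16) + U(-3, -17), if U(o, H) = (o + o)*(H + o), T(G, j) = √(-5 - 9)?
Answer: 120 + I*√14 ≈ 120.0 + 3.7417*I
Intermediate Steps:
T(G, j) = I*√14 (T(G, j) = √(-14) = I*√14)
U(o, H) = 2*o*(H + o) (U(o, H) = (2*o)*(H + o) = 2*o*(H + o))
T(14, -16) + U(-3, -17) = I*√14 + 2*(-3)*(-17 - 3) = I*√14 + 2*(-3)*(-20) = I*√14 + 120 = 120 + I*√14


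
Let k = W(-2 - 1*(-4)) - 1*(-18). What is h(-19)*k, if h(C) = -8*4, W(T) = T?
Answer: -640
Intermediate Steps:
h(C) = -32
k = 20 (k = (-2 - 1*(-4)) - 1*(-18) = (-2 + 4) + 18 = 2 + 18 = 20)
h(-19)*k = -32*20 = -640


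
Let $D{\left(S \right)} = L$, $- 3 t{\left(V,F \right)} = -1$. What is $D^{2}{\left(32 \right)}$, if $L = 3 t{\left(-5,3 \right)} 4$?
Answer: $16$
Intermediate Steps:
$t{\left(V,F \right)} = \frac{1}{3}$ ($t{\left(V,F \right)} = \left(- \frac{1}{3}\right) \left(-1\right) = \frac{1}{3}$)
$L = 4$ ($L = 3 \cdot \frac{1}{3} \cdot 4 = 1 \cdot 4 = 4$)
$D{\left(S \right)} = 4$
$D^{2}{\left(32 \right)} = 4^{2} = 16$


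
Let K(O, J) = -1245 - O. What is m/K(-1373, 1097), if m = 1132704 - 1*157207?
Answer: 975497/128 ≈ 7621.1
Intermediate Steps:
m = 975497 (m = 1132704 - 157207 = 975497)
m/K(-1373, 1097) = 975497/(-1245 - 1*(-1373)) = 975497/(-1245 + 1373) = 975497/128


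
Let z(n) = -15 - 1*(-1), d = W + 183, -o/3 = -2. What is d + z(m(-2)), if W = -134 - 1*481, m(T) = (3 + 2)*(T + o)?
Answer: -446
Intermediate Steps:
o = 6 (o = -3*(-2) = 6)
m(T) = 30 + 5*T (m(T) = (3 + 2)*(T + 6) = 5*(6 + T) = 30 + 5*T)
W = -615 (W = -134 - 481 = -615)
d = -432 (d = -615 + 183 = -432)
z(n) = -14 (z(n) = -15 + 1 = -14)
d + z(m(-2)) = -432 - 14 = -446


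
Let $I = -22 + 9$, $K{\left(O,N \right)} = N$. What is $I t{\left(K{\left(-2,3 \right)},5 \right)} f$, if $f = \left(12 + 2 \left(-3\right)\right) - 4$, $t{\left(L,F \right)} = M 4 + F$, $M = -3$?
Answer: $182$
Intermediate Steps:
$t{\left(L,F \right)} = -12 + F$ ($t{\left(L,F \right)} = \left(-3\right) 4 + F = -12 + F$)
$I = -13$
$f = 2$ ($f = \left(12 - 6\right) - 4 = 6 - 4 = 2$)
$I t{\left(K{\left(-2,3 \right)},5 \right)} f = - 13 \left(-12 + 5\right) 2 = \left(-13\right) \left(-7\right) 2 = 91 \cdot 2 = 182$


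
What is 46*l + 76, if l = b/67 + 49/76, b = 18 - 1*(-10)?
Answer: 317949/2546 ≈ 124.88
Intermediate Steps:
b = 28 (b = 18 + 10 = 28)
l = 5411/5092 (l = 28/67 + 49/76 = 5411/5092 ≈ 1.0626)
46*l + 76 = 46*(5411/5092) + 76 = 124453/2546 + 76 = 317949/2546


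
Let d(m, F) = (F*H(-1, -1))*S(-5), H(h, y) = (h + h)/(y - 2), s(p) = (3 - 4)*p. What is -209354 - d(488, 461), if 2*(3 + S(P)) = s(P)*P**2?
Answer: -682921/3 ≈ -2.2764e+5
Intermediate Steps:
s(p) = -p
H(h, y) = 2*h/(-2 + y) (H(h, y) = (2*h)/(-2 + y) = 2*h/(-2 + y))
S(P) = -3 - P**3/2 (S(P) = -3 + ((-P)*P**2)/2 = -3 + (-P**3)/2 = -3 - P**3/2)
d(m, F) = 119*F/3 (d(m, F) = (F*(2*(-1)/(-2 - 1)))*(-3 - 1/2*(-5)**3) = (F*(2*(-1)/(-3)))*(-3 - 1/2*(-125)) = (F*(2*(-1)*(-1/3)))*(-3 + 125/2) = (F*(2/3))*(119/2) = (2*F/3)*(119/2) = 119*F/3)
-209354 - d(488, 461) = -209354 - 119*461/3 = -209354 - 1*54859/3 = -209354 - 54859/3 = -682921/3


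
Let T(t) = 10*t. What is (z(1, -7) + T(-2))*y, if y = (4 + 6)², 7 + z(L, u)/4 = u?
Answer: -7600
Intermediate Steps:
z(L, u) = -28 + 4*u
y = 100 (y = 10² = 100)
(z(1, -7) + T(-2))*y = ((-28 + 4*(-7)) + 10*(-2))*100 = ((-28 - 28) - 20)*100 = (-56 - 20)*100 = -76*100 = -7600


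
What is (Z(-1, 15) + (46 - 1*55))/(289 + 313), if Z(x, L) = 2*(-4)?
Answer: -17/602 ≈ -0.028239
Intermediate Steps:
Z(x, L) = -8
(Z(-1, 15) + (46 - 1*55))/(289 + 313) = (-8 + (46 - 1*55))/(289 + 313) = (-8 + (46 - 55))/602 = (-8 - 9)*(1/602) = -17*1/602 = -17/602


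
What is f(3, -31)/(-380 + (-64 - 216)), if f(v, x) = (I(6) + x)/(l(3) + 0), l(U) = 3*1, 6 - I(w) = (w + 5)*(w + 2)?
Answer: 113/1980 ≈ 0.057071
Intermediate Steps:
I(w) = 6 - (2 + w)*(5 + w) (I(w) = 6 - (w + 5)*(w + 2) = 6 - (5 + w)*(2 + w) = 6 - (2 + w)*(5 + w))
l(U) = 3
f(v, x) = -82/3 + x/3 (f(v, x) = ((-4 - 1*6² - 7*6) + x)/(3 + 0) = ((-4 - 1*36 - 42) + x)/3 = ((-4 - 36 - 42) + x)*(⅓) = (-82 + x)*(⅓) = -82/3 + x/3)
f(3, -31)/(-380 + (-64 - 216)) = (-82/3 + (⅓)*(-31))/(-380 + (-64 - 216)) = (-82/3 - 31/3)/(-380 - 280) = -113/3/(-660) = -113/3*(-1/660) = 113/1980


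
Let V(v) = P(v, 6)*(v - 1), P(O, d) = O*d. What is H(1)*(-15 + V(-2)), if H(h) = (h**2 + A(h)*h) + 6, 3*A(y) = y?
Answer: 154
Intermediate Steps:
A(y) = y/3
V(v) = 6*v*(-1 + v) (V(v) = (v*6)*(v - 1) = (6*v)*(-1 + v) = 6*v*(-1 + v))
H(h) = 6 + 4*h**2/3 (H(h) = (h**2 + (h/3)*h) + 6 = (h**2 + h**2/3) + 6 = 4*h**2/3 + 6 = 6 + 4*h**2/3)
H(1)*(-15 + V(-2)) = (6 + (4/3)*1**2)*(-15 + 6*(-2)*(-1 - 2)) = (6 + (4/3)*1)*(-15 + 6*(-2)*(-3)) = (6 + 4/3)*(-15 + 36) = (22/3)*21 = 154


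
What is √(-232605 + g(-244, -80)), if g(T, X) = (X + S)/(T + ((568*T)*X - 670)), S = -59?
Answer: I*√583455392209074126/1583778 ≈ 482.29*I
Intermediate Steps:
g(T, X) = (-59 + X)/(-670 + T + 568*T*X) (g(T, X) = (X - 59)/(T + ((568*T)*X - 670)) = (-59 + X)/(T + (568*T*X - 670)) = (-59 + X)/(T + (-670 + 568*T*X)) = (-59 + X)/(-670 + T + 568*T*X))
√(-232605 + g(-244, -80)) = √(-232605 + (-59 - 80)/(-670 - 244 + 568*(-244)*(-80))) = √(-232605 - 139/(-670 - 244 + 11087360)) = √(-232605 - 139/11086446) = √(-2578762771969/11086446) = I*√583455392209074126/1583778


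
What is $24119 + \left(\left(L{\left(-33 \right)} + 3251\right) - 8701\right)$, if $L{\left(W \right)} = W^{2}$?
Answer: $19758$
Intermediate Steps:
$24119 + \left(\left(L{\left(-33 \right)} + 3251\right) - 8701\right) = 24119 - \left(5450 - 1089\right) = 24119 + \left(\left(1089 + 3251\right) - 8701\right) = 24119 + \left(4340 - 8701\right) = 24119 - 4361 = 19758$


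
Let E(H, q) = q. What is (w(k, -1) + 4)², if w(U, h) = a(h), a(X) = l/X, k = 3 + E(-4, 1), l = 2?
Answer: 4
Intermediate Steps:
k = 4 (k = 3 + 1 = 4)
a(X) = 2/X
w(U, h) = 2/h
(w(k, -1) + 4)² = (2/(-1) + 4)² = (2*(-1) + 4)² = (-2 + 4)² = 2² = 4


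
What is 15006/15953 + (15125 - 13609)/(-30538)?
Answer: 217034240/243586357 ≈ 0.89100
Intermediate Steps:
15006/15953 + (15125 - 13609)/(-30538) = 15006*(1/15953) + 1516*(-1/30538) = 15006/15953 - 758/15269 = 217034240/243586357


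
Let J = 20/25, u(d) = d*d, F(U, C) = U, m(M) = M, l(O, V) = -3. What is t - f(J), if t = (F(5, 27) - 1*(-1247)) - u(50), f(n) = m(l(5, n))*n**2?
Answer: -31152/25 ≈ -1246.1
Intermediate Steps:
u(d) = d**2
J = 4/5 (J = 20*(1/25) = 4/5 ≈ 0.80000)
f(n) = -3*n**2
t = -1248 (t = (5 - 1*(-1247)) - 1*50**2 = (5 + 1247) - 1*2500 = 1252 - 2500 = -1248)
t - f(J) = -1248 - (-3)*(4/5)**2 = -1248 - (-3)*16/25 = -1248 - 1*(-48/25) = -1248 + 48/25 = -31152/25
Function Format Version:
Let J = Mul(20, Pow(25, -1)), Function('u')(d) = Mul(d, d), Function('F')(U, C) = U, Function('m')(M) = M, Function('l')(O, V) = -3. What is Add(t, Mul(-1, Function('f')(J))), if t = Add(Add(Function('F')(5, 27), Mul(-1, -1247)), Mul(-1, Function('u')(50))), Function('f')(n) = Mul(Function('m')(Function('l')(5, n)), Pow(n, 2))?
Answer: Rational(-31152, 25) ≈ -1246.1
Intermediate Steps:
Function('u')(d) = Pow(d, 2)
J = Rational(4, 5) (J = Mul(20, Rational(1, 25)) = Rational(4, 5) ≈ 0.80000)
Function('f')(n) = Mul(-3, Pow(n, 2))
t = -1248 (t = Add(Add(5, Mul(-1, -1247)), Mul(-1, Pow(50, 2))) = Add(Add(5, 1247), Mul(-1, 2500)) = Add(1252, -2500) = -1248)
Add(t, Mul(-1, Function('f')(J))) = Add(-1248, Mul(-1, Mul(-3, Pow(Rational(4, 5), 2)))) = Add(-1248, Mul(-1, Mul(-3, Rational(16, 25)))) = Add(-1248, Mul(-1, Rational(-48, 25))) = Add(-1248, Rational(48, 25)) = Rational(-31152, 25)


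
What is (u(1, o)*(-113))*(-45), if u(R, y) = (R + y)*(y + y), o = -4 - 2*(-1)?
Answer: 20340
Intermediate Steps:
o = -2 (o = -4 + 2 = -2)
u(R, y) = 2*y*(R + y) (u(R, y) = (R + y)*(2*y) = 2*y*(R + y))
(u(1, o)*(-113))*(-45) = ((2*(-2)*(1 - 2))*(-113))*(-45) = ((2*(-2)*(-1))*(-113))*(-45) = (4*(-113))*(-45) = -452*(-45) = 20340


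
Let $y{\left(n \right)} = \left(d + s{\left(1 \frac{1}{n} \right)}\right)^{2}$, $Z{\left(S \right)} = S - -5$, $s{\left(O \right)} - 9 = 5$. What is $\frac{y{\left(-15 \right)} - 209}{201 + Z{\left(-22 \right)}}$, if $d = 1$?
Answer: $\frac{2}{23} \approx 0.086957$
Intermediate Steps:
$s{\left(O \right)} = 14$ ($s{\left(O \right)} = 9 + 5 = 14$)
$Z{\left(S \right)} = 5 + S$ ($Z{\left(S \right)} = S + 5 = 5 + S$)
$y{\left(n \right)} = 225$ ($y{\left(n \right)} = \left(1 + 14\right)^{2} = 15^{2} = 225$)
$\frac{y{\left(-15 \right)} - 209}{201 + Z{\left(-22 \right)}} = \frac{225 - 209}{201 + \left(5 - 22\right)} = \frac{16}{201 - 17} = \frac{16}{184} = 16 \cdot \frac{1}{184} = \frac{2}{23}$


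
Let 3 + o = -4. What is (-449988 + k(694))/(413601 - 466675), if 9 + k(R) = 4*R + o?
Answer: 223614/26537 ≈ 8.4265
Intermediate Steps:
o = -7 (o = -3 - 4 = -7)
k(R) = -16 + 4*R (k(R) = -9 + (4*R - 7) = -9 + (-7 + 4*R) = -16 + 4*R)
(-449988 + k(694))/(413601 - 466675) = (-449988 + (-16 + 4*694))/(413601 - 466675) = (-449988 + (-16 + 2776))/(-53074) = (-449988 + 2760)*(-1/53074) = -447228*(-1/53074) = 223614/26537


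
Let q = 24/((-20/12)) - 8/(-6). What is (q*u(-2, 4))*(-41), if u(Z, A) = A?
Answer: 32144/15 ≈ 2142.9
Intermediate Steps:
q = -196/15 (q = 24/((-20*1/12)) - 8*(-⅙) = 24/(-5/3) + 4/3 = 24*(-⅗) + 4/3 = -72/5 + 4/3 = -196/15 ≈ -13.067)
(q*u(-2, 4))*(-41) = -196/15*4*(-41) = -784/15*(-41) = 32144/15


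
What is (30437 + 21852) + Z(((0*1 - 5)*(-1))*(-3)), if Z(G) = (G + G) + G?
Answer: 52244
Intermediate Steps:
Z(G) = 3*G (Z(G) = 2*G + G = 3*G)
(30437 + 21852) + Z(((0*1 - 5)*(-1))*(-3)) = (30437 + 21852) + 3*(((0*1 - 5)*(-1))*(-3)) = 52289 + 3*(((0 - 5)*(-1))*(-3)) = 52289 + 3*(-5*(-1)*(-3)) = 52289 + 3*(5*(-3)) = 52289 + 3*(-15) = 52289 - 45 = 52244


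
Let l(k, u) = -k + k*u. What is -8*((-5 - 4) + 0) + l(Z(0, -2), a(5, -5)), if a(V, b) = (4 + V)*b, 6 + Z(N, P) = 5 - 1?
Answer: 164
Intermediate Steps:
Z(N, P) = -2 (Z(N, P) = -6 + (5 - 1) = -6 + 4 = -2)
a(V, b) = b*(4 + V)
-8*((-5 - 4) + 0) + l(Z(0, -2), a(5, -5)) = -8*((-5 - 4) + 0) - 2*(-1 - 5*(4 + 5)) = -8*(-9 + 0) - 2*(-1 - 5*9) = -8*(-9) - 2*(-1 - 45) = 72 - 2*(-46) = 72 + 92 = 164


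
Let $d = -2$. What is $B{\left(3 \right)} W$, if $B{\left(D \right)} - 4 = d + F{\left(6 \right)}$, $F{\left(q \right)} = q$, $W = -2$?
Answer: $-16$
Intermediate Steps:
$B{\left(D \right)} = 8$ ($B{\left(D \right)} = 4 + \left(-2 + 6\right) = 4 + 4 = 8$)
$B{\left(3 \right)} W = 8 \left(-2\right) = -16$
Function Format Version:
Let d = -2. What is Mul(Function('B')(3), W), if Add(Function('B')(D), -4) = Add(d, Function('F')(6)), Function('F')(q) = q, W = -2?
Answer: -16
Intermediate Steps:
Function('B')(D) = 8 (Function('B')(D) = Add(4, Add(-2, 6)) = Add(4, 4) = 8)
Mul(Function('B')(3), W) = Mul(8, -2) = -16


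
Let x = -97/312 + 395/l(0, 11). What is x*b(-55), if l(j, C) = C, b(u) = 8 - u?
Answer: 2565633/1144 ≈ 2242.7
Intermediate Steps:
x = 122173/3432 (x = -97/312 + 395/11 = 122173/3432 ≈ 35.598)
x*b(-55) = 122173*(8 - 1*(-55))/3432 = 122173*(8 + 55)/3432 = (122173/3432)*63 = 2565633/1144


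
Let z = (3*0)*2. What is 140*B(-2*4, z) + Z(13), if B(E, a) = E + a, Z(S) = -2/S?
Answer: -14562/13 ≈ -1120.2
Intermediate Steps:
z = 0 (z = 0*2 = 0)
140*B(-2*4, z) + Z(13) = 140*(-2*4 + 0) - 2/13 = 140*(-8 + 0) - 2*1/13 = 140*(-8) - 2/13 = -1120 - 2/13 = -14562/13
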